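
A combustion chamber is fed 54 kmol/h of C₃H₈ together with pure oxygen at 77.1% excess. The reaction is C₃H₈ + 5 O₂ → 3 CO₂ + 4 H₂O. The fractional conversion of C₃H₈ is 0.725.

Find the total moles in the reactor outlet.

Stoichiometric O₂ = 5 × 54 = 270 kmol/h; O₂ fed = 270 × 1.771 = 478.2 kmol/h.
Fuel reacted = 0.725 × 54 → ξ = 39.15 kmol/h.
Outlet (n = n₀ + ν ξ):
  C₃H₈: 54 − 1(39.15) = 14.85
  O₂: 478.2 − 5(39.15) = 282.4
  CO₂: 0 + 3(39.15) = 117.4
  H₂O: 0 + 4(39.15) = 156.6
Total out = 14.85 + 282.4 + 117.4 + 156.6 = 571.3 kmol/h.

571 kmol/h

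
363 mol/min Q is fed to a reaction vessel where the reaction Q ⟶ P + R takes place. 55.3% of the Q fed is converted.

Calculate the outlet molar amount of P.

201 mol/min

Q reacted = 0.553 × 363 = 200.7 mol/min; ν_Q = −1, so ξ = 200.7/1 = 200.7 mol/min.
Outlet amounts (n = n₀ + ν ξ):
  Q: 363 − 1(200.7) = 162.3
  P: 0 + 1(200.7) = 200.7
  R: 0 + 1(200.7) = 200.7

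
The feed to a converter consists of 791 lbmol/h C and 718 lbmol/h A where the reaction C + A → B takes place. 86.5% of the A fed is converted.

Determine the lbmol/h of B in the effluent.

621 lbmol/h

A reacted = 0.865 × 718 = 621.1 lbmol/h; ν_A = −1, so ξ = 621.1/1 = 621.1 lbmol/h.
Outlet amounts (n = n₀ + ν ξ):
  C: 791 − 1(621.1) = 169.9
  A: 718 − 1(621.1) = 96.93
  B: 0 + 1(621.1) = 621.1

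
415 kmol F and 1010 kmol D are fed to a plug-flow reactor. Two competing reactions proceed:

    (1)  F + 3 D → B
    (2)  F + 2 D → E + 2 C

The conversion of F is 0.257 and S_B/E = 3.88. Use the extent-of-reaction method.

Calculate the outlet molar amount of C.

Conversion of F: F consumed = 0.257 × 415 = 106.7 kmol = 1ξ₁ + 1ξ₂.
Selectivity: 1ξ₁ / (1ξ₂) = 3.88 → ξ₁ = 3.88 ξ₂.
Substitute: (1·3.88 + 1) ξ₂ = 106.7 → ξ₂ = 21.86 kmol, ξ₁ = 84.8 kmol.
Outlet amounts (n = n₀ + Σ ν·ξ):
  F: 415 − 1(84.8) − 1(21.86) = 308.3
  D: 1010 − 3(84.8) − 2(21.86) = 711.9
  B: 0 + 1(84.8) = 84.8
  E: 0 + 1(21.86) = 21.86
  C: 0 + 2(21.86) = 43.71

43.7 kmol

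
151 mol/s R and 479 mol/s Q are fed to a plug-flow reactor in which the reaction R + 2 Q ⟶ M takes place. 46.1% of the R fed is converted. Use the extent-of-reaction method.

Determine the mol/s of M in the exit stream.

69.6 mol/s

R reacted = 0.461 × 151 = 69.61 mol/s; ν_R = −1, so ξ = 69.61/1 = 69.61 mol/s.
Outlet amounts (n = n₀ + ν ξ):
  R: 151 − 1(69.61) = 81.39
  Q: 479 − 2(69.61) = 339.8
  M: 0 + 1(69.61) = 69.61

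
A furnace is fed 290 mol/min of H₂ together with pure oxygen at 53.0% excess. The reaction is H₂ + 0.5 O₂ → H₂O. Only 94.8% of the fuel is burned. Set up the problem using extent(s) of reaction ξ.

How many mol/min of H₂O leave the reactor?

275 mol/min

Stoichiometric O₂ = 0.5 × 290 = 145 mol/min; O₂ fed = 145 × 1.530 = 221.8 mol/min.
Fuel reacted = 0.948 × 290 → ξ = 274.9 mol/min.
Outlet (n = n₀ + ν ξ):
  H₂: 290 − 1(274.9) = 15.08
  O₂: 221.8 − 0.5(274.9) = 84.39
  H₂O: 0 + 1(274.9) = 274.9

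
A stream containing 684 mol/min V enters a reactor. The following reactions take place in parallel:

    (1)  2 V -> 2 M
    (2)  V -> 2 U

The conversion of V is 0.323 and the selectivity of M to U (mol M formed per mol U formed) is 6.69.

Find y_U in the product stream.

0.0439

Conversion of V: V consumed = 0.323 × 684 = 220.9 mol/min = 2ξ₁ + 1ξ₂.
Selectivity: 2ξ₁ / (2ξ₂) = 6.69 → ξ₁ = 6.69 ξ₂.
Substitute: (2·6.69 + 1) ξ₂ = 220.9 → ξ₂ = 15.36 mol/min, ξ₁ = 102.8 mol/min.
Outlet amounts (n = n₀ + Σ ν·ξ):
  V: 684 − 2(102.8) − 1(15.36) = 463.1
  M: 0 + 2(102.8) = 205.6
  U: 0 + 2(15.36) = 30.73
Total out = 699.4 mol/min; y_U = 30.73 / 699.4 = 0.04394.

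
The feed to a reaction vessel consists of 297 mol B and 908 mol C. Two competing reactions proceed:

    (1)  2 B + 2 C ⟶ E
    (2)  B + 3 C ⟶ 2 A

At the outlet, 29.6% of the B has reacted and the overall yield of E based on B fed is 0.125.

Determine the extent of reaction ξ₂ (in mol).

Yield of E: 1ξ₁ / 297 = 0.125 → ξ₁ = 37.12 mol.
Conversion of B: 2ξ₁ + 1ξ₂ = 0.296 × 297 = 87.91 → ξ₂ = 13.66 mol.
Outlet amounts (n = n₀ + Σ ν·ξ):
  B: 297 − 2(37.12) − 1(13.66) = 209.1
  C: 908 − 2(37.12) − 3(13.66) = 792.8
  E: 0 + 1(37.12) = 37.12
  A: 0 + 2(13.66) = 27.32

ξ₂ = 13.7 mol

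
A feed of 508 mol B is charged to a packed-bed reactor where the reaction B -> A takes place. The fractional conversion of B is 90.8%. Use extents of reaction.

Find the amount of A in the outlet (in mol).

B reacted = 0.908 × 508 = 461.3 mol; ν_B = −1, so ξ = 461.3/1 = 461.3 mol.
Outlet amounts (n = n₀ + ν ξ):
  B: 508 − 1(461.3) = 46.74
  A: 0 + 1(461.3) = 461.3

461 mol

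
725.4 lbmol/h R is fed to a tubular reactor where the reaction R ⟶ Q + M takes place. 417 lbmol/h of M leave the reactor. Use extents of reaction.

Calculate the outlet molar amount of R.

308 lbmol/h

For M: n = n₀ + 1ξ → 417 = 0 + 1ξ, giving ξ = 417 lbmol/h.
Outlet amounts (n = n₀ + ν ξ):
  R: 725.4 − 1(417) = 308.4
  Q: 0 + 1(417) = 417
  M: 0 + 1(417) = 417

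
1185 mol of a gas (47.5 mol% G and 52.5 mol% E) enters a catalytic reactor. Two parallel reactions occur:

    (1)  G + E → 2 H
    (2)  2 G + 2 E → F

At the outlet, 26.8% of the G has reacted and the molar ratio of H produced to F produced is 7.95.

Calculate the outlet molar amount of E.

Conversion of G: G consumed = 0.268 × 562.9 = 150.9 mol = 1ξ₁ + 2ξ₂.
Selectivity: 2ξ₁ / (1ξ₂) = 7.95 → ξ₁ = 3.975 ξ₂.
Substitute: (1·3.975 + 2) ξ₂ = 150.9 → ξ₂ = 25.25 mol, ξ₁ = 100.4 mol.
Outlet amounts (n = n₀ + Σ ν·ξ):
  G: 562.9 − 1(100.4) − 2(25.25) = 412
  E: 622.1 − 1(100.4) − 2(25.25) = 471.3
  H: 0 + 2(100.4) = 200.7
  F: 0 + 1(25.25) = 25.25

471 mol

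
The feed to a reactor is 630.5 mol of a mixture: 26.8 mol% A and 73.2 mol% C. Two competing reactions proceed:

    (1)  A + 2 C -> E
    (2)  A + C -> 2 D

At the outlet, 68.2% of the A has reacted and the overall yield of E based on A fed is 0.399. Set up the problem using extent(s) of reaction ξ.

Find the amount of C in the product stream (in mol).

279 mol

Yield of E: 1ξ₁ / 169 = 0.399 → ξ₁ = 67.42 mol.
Conversion of A: 1ξ₁ + 1ξ₂ = 0.682 × 169 = 115.2 → ξ₂ = 47.82 mol.
Outlet amounts (n = n₀ + Σ ν·ξ):
  A: 169 − 1(67.42) − 1(47.82) = 53.73
  C: 461.5 − 2(67.42) − 1(47.82) = 278.9
  E: 0 + 1(67.42) = 67.42
  D: 0 + 2(47.82) = 95.64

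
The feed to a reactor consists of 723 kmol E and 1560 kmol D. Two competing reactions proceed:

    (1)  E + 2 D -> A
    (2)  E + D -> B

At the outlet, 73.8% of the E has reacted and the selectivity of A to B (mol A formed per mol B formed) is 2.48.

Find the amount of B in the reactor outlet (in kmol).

Conversion of E: E consumed = 0.738 × 723 = 533.6 kmol = 1ξ₁ + 1ξ₂.
Selectivity: 1ξ₁ / (1ξ₂) = 2.48 → ξ₁ = 2.48 ξ₂.
Substitute: (1·2.48 + 1) ξ₂ = 533.6 → ξ₂ = 153.3 kmol, ξ₁ = 380.2 kmol.
Outlet amounts (n = n₀ + Σ ν·ξ):
  E: 723 − 1(380.2) − 1(153.3) = 189.4
  D: 1560 − 2(380.2) − 1(153.3) = 646.2
  A: 0 + 1(380.2) = 380.2
  B: 0 + 1(153.3) = 153.3

153 kmol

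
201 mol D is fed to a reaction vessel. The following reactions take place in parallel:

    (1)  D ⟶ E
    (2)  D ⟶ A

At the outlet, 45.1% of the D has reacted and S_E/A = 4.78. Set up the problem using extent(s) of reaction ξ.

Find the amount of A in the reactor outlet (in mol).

15.7 mol

Conversion of D: D consumed = 0.451 × 201 = 90.65 mol = 1ξ₁ + 1ξ₂.
Selectivity: 1ξ₁ / (1ξ₂) = 4.78 → ξ₁ = 4.78 ξ₂.
Substitute: (1·4.78 + 1) ξ₂ = 90.65 → ξ₂ = 15.68 mol, ξ₁ = 74.97 mol.
Outlet amounts (n = n₀ + Σ ν·ξ):
  D: 201 − 1(74.97) − 1(15.68) = 110.3
  E: 0 + 1(74.97) = 74.97
  A: 0 + 1(15.68) = 15.68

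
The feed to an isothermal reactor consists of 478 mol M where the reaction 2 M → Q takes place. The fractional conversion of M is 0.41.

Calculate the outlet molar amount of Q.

M reacted = 0.41 × 478 = 196 mol; ν_M = −2, so ξ = 196/2 = 97.99 mol.
Outlet amounts (n = n₀ + ν ξ):
  M: 478 − 2(97.99) = 282
  Q: 0 + 1(97.99) = 97.99

98 mol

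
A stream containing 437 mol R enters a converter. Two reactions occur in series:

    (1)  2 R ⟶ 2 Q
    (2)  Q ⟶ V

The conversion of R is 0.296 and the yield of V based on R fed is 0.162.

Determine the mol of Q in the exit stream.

Conversion of R: R consumed = 2ξ₁ = 0.296 × 437 → ξ₁ = 64.68 mol.
Yield of V: 1ξ₂ / 437 = 0.162 → ξ₂ = 70.79 mol.
Outlet amounts (n = n₀ + Σ ν·ξ):
  R: 437 − 2(64.68) = 307.6
  Q: 0 + 2(64.68) − 1(70.79) = 58.56
  V: 0 + 1(70.79) = 70.79

58.6 mol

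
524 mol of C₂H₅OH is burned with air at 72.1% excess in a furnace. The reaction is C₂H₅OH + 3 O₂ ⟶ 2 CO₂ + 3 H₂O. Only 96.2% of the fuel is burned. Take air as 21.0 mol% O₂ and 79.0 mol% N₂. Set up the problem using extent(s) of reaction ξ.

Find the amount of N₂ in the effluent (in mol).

10200 mol

Stoichiometric O₂ = 3 × 524 = 1572 mol; O₂ fed = 1572 × 1.721 = 2705 mol.
N₂ fed = 2705 × 79/21 = 10180 mol.
Fuel reacted = 0.962 × 524 → ξ = 504.1 mol.
Outlet (n = n₀ + ν ξ):
  C₂H₅OH: 524 − 1(504.1) = 19.91
  O₂: 2705 − 3(504.1) = 1193
  N₂: 10180 (inert)
  CO₂: 0 + 2(504.1) = 1008
  H₂O: 0 + 3(504.1) = 1512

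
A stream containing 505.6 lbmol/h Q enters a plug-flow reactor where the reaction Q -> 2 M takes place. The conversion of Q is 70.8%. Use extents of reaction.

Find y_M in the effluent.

0.829

Q reacted = 0.708 × 505.6 = 358 lbmol/h; ν_Q = −1, so ξ = 358/1 = 358 lbmol/h.
Outlet amounts (n = n₀ + ν ξ):
  Q: 505.6 − 1(358) = 147.6
  M: 0 + 2(358) = 715.9
Total out = 863.6 lbmol/h; y_M = 715.9 / 863.6 = 0.829.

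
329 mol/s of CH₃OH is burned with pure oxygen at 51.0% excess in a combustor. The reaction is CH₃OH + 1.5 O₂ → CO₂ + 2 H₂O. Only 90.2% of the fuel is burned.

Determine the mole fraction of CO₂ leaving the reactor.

0.243

Stoichiometric O₂ = 1.5 × 329 = 493.5 mol/s; O₂ fed = 493.5 × 1.510 = 745.2 mol/s.
Fuel reacted = 0.902 × 329 → ξ = 296.8 mol/s.
Outlet (n = n₀ + ν ξ):
  CH₃OH: 329 − 1(296.8) = 32.24
  O₂: 745.2 − 1.5(296.8) = 300
  CO₂: 0 + 1(296.8) = 296.8
  H₂O: 0 + 2(296.8) = 593.5
Total out = 1223 mol/s; y_CO₂ = 296.8 / 1223 = 0.2427.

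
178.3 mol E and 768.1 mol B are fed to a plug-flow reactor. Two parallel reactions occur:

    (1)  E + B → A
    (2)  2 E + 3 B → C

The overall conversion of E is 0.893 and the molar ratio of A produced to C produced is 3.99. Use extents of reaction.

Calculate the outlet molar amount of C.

26.6 mol

Conversion of E: E consumed = 0.893 × 178.3 = 159.2 mol = 1ξ₁ + 2ξ₂.
Selectivity: 1ξ₁ / (1ξ₂) = 3.99 → ξ₁ = 3.99 ξ₂.
Substitute: (1·3.99 + 2) ξ₂ = 159.2 → ξ₂ = 26.58 mol, ξ₁ = 106.1 mol.
Outlet amounts (n = n₀ + Σ ν·ξ):
  E: 178.3 − 1(106.1) − 2(26.58) = 19.08
  B: 768.1 − 1(106.1) − 3(26.58) = 582.3
  A: 0 + 1(106.1) = 106.1
  C: 0 + 1(26.58) = 26.58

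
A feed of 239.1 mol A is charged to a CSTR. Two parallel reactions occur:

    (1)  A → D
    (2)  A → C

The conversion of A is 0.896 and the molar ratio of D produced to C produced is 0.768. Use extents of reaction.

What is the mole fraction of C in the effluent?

Conversion of A: A consumed = 0.896 × 239.1 = 214.2 mol = 1ξ₁ + 1ξ₂.
Selectivity: 1ξ₁ / (1ξ₂) = 0.768 → ξ₁ = 0.768 ξ₂.
Substitute: (1·0.768 + 1) ξ₂ = 214.2 → ξ₂ = 121.2 mol, ξ₁ = 93.06 mol.
Outlet amounts (n = n₀ + Σ ν·ξ):
  A: 239.1 − 1(93.06) − 1(121.2) = 24.87
  D: 0 + 1(93.06) = 93.06
  C: 0 + 1(121.2) = 121.2
Total out = 239.1 mol; y_C = 121.2 / 239.1 = 0.5068.

0.507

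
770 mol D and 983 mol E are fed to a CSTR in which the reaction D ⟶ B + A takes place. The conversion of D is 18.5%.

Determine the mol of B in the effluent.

142 mol

D reacted = 0.185 × 770 = 142.4 mol; ν_D = −1, so ξ = 142.4/1 = 142.4 mol.
Outlet amounts (n = n₀ + ν ξ):
  D: 770 − 1(142.4) = 627.5
  B: 0 + 1(142.4) = 142.4
  A: 0 + 1(142.4) = 142.4
  E: 983 (inert)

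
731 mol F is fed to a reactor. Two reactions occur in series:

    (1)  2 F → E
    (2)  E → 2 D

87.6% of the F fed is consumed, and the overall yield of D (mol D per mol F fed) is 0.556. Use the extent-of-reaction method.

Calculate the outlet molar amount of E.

117 mol

Conversion of F: F consumed = 2ξ₁ = 0.876 × 731 → ξ₁ = 320.2 mol.
Yield of D: 2ξ₂ / 731 = 0.556 → ξ₂ = 203.2 mol.
Outlet amounts (n = n₀ + Σ ν·ξ):
  F: 731 − 2(320.2) = 90.64
  E: 0 + 1(320.2) − 1(203.2) = 117
  D: 0 + 2(203.2) = 406.4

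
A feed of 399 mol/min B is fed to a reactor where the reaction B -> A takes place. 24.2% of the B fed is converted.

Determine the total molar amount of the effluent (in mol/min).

B reacted = 0.242 × 399 = 96.56 mol/min; ν_B = −1, so ξ = 96.56/1 = 96.56 mol/min.
Outlet amounts (n = n₀ + ν ξ):
  B: 399 − 1(96.56) = 302.4
  A: 0 + 1(96.56) = 96.56
Total out = 302.4 + 96.56 = 399 mol/min.

399 mol/min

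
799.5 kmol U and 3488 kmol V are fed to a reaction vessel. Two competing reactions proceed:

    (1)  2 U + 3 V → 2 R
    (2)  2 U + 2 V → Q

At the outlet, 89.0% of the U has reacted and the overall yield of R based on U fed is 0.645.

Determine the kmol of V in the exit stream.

Yield of R: 2ξ₁ / 799.5 = 0.645 → ξ₁ = 257.8 kmol.
Conversion of U: 2ξ₁ + 2ξ₂ = 0.89 × 799.5 = 711.6 → ξ₂ = 97.94 kmol.
Outlet amounts (n = n₀ + Σ ν·ξ):
  U: 799.5 − 2(257.8) − 2(97.94) = 87.94
  V: 3488 − 3(257.8) − 2(97.94) = 2519
  R: 0 + 2(257.8) = 515.7
  Q: 0 + 1(97.94) = 97.94

2520 kmol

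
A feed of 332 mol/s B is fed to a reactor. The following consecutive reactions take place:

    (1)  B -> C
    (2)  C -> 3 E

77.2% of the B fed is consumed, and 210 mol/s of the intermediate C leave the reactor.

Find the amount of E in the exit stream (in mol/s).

Conversion of B: B consumed = 1ξ₁ = 0.772 × 332 → ξ₁ = 256.3 mol/s.
C balance: n_C = 0 + 1ξ₁ − 1ξ₂ = 210 → ξ₂ = (1·256.3 − 210)/1 = 46.3 mol/s.
Outlet amounts (n = n₀ + Σ ν·ξ):
  B: 332 − 1(256.3) = 75.7
  C: 0 + 1(256.3) − 1(46.3) = 210
  E: 0 + 3(46.3) = 138.9

139 mol/s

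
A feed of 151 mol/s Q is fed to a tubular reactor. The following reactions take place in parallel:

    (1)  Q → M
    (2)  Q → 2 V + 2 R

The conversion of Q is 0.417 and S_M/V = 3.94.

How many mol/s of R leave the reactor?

14.2 mol/s

Conversion of Q: Q consumed = 0.417 × 151 = 62.97 mol/s = 1ξ₁ + 1ξ₂.
Selectivity: 1ξ₁ / (2ξ₂) = 3.94 → ξ₁ = 7.88 ξ₂.
Substitute: (1·7.88 + 1) ξ₂ = 62.97 → ξ₂ = 7.091 mol/s, ξ₁ = 55.88 mol/s.
Outlet amounts (n = n₀ + Σ ν·ξ):
  Q: 151 − 1(55.88) − 1(7.091) = 88.03
  M: 0 + 1(55.88) = 55.88
  V: 0 + 2(7.091) = 14.18
  R: 0 + 2(7.091) = 14.18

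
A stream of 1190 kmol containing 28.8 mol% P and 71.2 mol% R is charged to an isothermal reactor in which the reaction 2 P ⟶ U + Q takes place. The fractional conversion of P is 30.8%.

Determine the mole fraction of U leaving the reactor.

0.0444

P reacted = 0.308 × 342.7 = 105.6 kmol; ν_P = −2, so ξ = 105.6/2 = 52.78 kmol.
Outlet amounts (n = n₀ + ν ξ):
  P: 342.7 − 2(52.78) = 237.2
  U: 0 + 1(52.78) = 52.78
  Q: 0 + 1(52.78) = 52.78
  R: 847.3 (inert)
Total out = 1190 kmol; y_U = 52.78 / 1190 = 0.04435.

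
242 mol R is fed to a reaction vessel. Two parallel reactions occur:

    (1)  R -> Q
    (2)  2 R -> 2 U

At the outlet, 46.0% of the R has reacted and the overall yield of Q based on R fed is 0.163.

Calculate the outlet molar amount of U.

71.9 mol

Yield of Q: 1ξ₁ / 242 = 0.163 → ξ₁ = 39.45 mol.
Conversion of R: 1ξ₁ + 2ξ₂ = 0.46 × 242 = 111.3 → ξ₂ = 35.94 mol.
Outlet amounts (n = n₀ + Σ ν·ξ):
  R: 242 − 1(39.45) − 2(35.94) = 130.7
  Q: 0 + 1(39.45) = 39.45
  U: 0 + 2(35.94) = 71.87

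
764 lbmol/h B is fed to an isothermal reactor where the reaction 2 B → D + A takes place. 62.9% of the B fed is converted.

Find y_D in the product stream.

0.315

B reacted = 0.629 × 764 = 480.6 lbmol/h; ν_B = −2, so ξ = 480.6/2 = 240.3 lbmol/h.
Outlet amounts (n = n₀ + ν ξ):
  B: 764 − 2(240.3) = 283.4
  D: 0 + 1(240.3) = 240.3
  A: 0 + 1(240.3) = 240.3
Total out = 764 lbmol/h; y_D = 240.3 / 764 = 0.3145.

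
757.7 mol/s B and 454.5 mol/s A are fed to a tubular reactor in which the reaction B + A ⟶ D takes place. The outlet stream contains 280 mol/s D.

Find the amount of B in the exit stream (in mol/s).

478 mol/s

For D: n = n₀ + 1ξ → 280 = 0 + 1ξ, giving ξ = 280 mol/s.
Outlet amounts (n = n₀ + ν ξ):
  B: 757.7 − 1(280) = 477.7
  A: 454.5 − 1(280) = 174.5
  D: 0 + 1(280) = 280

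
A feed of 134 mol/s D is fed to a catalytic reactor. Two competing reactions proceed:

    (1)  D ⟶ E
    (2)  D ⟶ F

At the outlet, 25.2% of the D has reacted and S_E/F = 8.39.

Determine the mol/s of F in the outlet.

Conversion of D: D consumed = 0.252 × 134 = 33.77 mol/s = 1ξ₁ + 1ξ₂.
Selectivity: 1ξ₁ / (1ξ₂) = 8.39 → ξ₁ = 8.39 ξ₂.
Substitute: (1·8.39 + 1) ξ₂ = 33.77 → ξ₂ = 3.596 mol/s, ξ₁ = 30.17 mol/s.
Outlet amounts (n = n₀ + Σ ν·ξ):
  D: 134 − 1(30.17) − 1(3.596) = 100.2
  E: 0 + 1(30.17) = 30.17
  F: 0 + 1(3.596) = 3.596

3.6 mol/s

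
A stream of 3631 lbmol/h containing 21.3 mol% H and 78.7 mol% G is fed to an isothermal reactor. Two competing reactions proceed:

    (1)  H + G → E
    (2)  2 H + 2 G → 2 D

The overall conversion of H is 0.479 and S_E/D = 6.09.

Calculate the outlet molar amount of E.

318 lbmol/h

Conversion of H: H consumed = 0.479 × 773.4 = 370.5 lbmol/h = 1ξ₁ + 2ξ₂.
Selectivity: 1ξ₁ / (2ξ₂) = 6.09 → ξ₁ = 12.18 ξ₂.
Substitute: (1·12.18 + 2) ξ₂ = 370.5 → ξ₂ = 26.13 lbmol/h, ξ₁ = 318.2 lbmol/h.
Outlet amounts (n = n₀ + Σ ν·ξ):
  H: 773.4 − 1(318.2) − 2(26.13) = 402.9
  G: 2858 − 1(318.2) − 2(26.13) = 2487
  E: 0 + 1(318.2) = 318.2
  D: 0 + 2(26.13) = 52.25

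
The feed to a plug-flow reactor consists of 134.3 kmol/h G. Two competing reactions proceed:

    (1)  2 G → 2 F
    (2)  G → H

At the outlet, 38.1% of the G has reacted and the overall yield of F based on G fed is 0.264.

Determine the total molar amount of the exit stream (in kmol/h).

134 kmol/h

Yield of F: 2ξ₁ / 134.3 = 0.264 → ξ₁ = 17.73 kmol/h.
Conversion of G: 2ξ₁ + 1ξ₂ = 0.381 × 134.3 = 51.17 → ξ₂ = 15.71 kmol/h.
Outlet amounts (n = n₀ + Σ ν·ξ):
  G: 134.3 − 2(17.73) − 1(15.71) = 83.13
  F: 0 + 2(17.73) = 35.46
  H: 0 + 1(15.71) = 15.71
Total out = 83.13 + 35.46 + 15.71 = 134.3 kmol/h.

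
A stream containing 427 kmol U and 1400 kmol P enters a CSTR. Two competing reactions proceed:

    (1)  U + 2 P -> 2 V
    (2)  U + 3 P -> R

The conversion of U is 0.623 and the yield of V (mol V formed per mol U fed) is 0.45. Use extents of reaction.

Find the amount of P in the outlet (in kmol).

698 kmol

Yield of V: 2ξ₁ / 427 = 0.45 → ξ₁ = 96.08 kmol.
Conversion of U: 1ξ₁ + 1ξ₂ = 0.623 × 427 = 266 → ξ₂ = 169.9 kmol.
Outlet amounts (n = n₀ + Σ ν·ξ):
  U: 427 − 1(96.08) − 1(169.9) = 161
  P: 1400 − 2(96.08) − 3(169.9) = 698
  V: 0 + 2(96.08) = 192.2
  R: 0 + 1(169.9) = 169.9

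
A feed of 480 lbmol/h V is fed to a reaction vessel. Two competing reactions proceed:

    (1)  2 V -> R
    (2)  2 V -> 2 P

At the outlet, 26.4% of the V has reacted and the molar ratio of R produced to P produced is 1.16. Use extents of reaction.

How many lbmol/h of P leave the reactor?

38.2 lbmol/h

Conversion of V: V consumed = 0.264 × 480 = 126.7 lbmol/h = 2ξ₁ + 2ξ₂.
Selectivity: 1ξ₁ / (2ξ₂) = 1.16 → ξ₁ = 2.32 ξ₂.
Substitute: (2·2.32 + 2) ξ₂ = 126.7 → ξ₂ = 19.08 lbmol/h, ξ₁ = 44.28 lbmol/h.
Outlet amounts (n = n₀ + Σ ν·ξ):
  V: 480 − 2(44.28) − 2(19.08) = 353.3
  R: 0 + 1(44.28) = 44.28
  P: 0 + 2(19.08) = 38.17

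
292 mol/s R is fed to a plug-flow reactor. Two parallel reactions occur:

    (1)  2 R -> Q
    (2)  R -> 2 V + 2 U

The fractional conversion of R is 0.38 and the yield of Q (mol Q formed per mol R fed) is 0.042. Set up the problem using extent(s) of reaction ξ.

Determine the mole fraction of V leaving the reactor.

0.321

Yield of Q: 1ξ₁ / 292 = 0.042 → ξ₁ = 12.26 mol/s.
Conversion of R: 2ξ₁ + 1ξ₂ = 0.38 × 292 = 111 → ξ₂ = 86.43 mol/s.
Outlet amounts (n = n₀ + Σ ν·ξ):
  R: 292 − 2(12.26) − 1(86.43) = 181
  Q: 0 + 1(12.26) = 12.26
  V: 0 + 2(86.43) = 172.9
  U: 0 + 2(86.43) = 172.9
Total out = 539 mol/s; y_V = 172.9 / 539 = 0.3207.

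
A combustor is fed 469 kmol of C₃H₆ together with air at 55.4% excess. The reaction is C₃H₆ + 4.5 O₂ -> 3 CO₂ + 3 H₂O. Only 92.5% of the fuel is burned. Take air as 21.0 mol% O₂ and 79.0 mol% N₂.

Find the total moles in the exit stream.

16300 kmol

Stoichiometric O₂ = 4.5 × 469 = 2110 kmol; O₂ fed = 2110 × 1.554 = 3280 kmol.
N₂ fed = 3280 × 79/21 = 12340 kmol.
Fuel reacted = 0.925 × 469 → ξ = 433.8 kmol.
Outlet (n = n₀ + ν ξ):
  C₃H₆: 469 − 1(433.8) = 35.17
  O₂: 3280 − 4.5(433.8) = 1328
  N₂: 12340 (inert)
  CO₂: 0 + 3(433.8) = 1301
  H₂O: 0 + 3(433.8) = 1301
Total out = 35.17 + 1328 + 12340 + 1301 + 1301 = 16300 kmol.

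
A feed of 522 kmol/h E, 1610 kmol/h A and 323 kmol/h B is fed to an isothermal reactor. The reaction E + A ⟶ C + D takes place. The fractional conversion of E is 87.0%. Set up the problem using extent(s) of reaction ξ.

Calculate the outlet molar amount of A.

E reacted = 0.87 × 522 = 454.1 kmol/h; ν_E = −1, so ξ = 454.1/1 = 454.1 kmol/h.
Outlet amounts (n = n₀ + ν ξ):
  E: 522 − 1(454.1) = 67.86
  A: 1610 − 1(454.1) = 1156
  C: 0 + 1(454.1) = 454.1
  D: 0 + 1(454.1) = 454.1
  B: 323 (inert)

1160 kmol/h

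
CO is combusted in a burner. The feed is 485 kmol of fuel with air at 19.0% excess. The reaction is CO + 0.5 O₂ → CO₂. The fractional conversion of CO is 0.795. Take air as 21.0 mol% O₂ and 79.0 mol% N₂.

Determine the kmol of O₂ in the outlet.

95.8 kmol

Stoichiometric O₂ = 0.5 × 485 = 242.5 kmol; O₂ fed = 242.5 × 1.190 = 288.6 kmol.
N₂ fed = 288.6 × 79/21 = 1086 kmol.
Fuel reacted = 0.795 × 485 → ξ = 385.6 kmol.
Outlet (n = n₀ + ν ξ):
  CO: 485 − 1(385.6) = 99.42
  O₂: 288.6 − 0.5(385.6) = 95.79
  N₂: 1086 (inert)
  CO₂: 0 + 1(385.6) = 385.6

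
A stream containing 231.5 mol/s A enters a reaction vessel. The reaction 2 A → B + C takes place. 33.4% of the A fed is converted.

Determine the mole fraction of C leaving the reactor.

0.167

A reacted = 0.334 × 231.5 = 77.32 mol/s; ν_A = −2, so ξ = 77.32/2 = 38.66 mol/s.
Outlet amounts (n = n₀ + ν ξ):
  A: 231.5 − 2(38.66) = 154.2
  B: 0 + 1(38.66) = 38.66
  C: 0 + 1(38.66) = 38.66
Total out = 231.5 mol/s; y_C = 38.66 / 231.5 = 0.167.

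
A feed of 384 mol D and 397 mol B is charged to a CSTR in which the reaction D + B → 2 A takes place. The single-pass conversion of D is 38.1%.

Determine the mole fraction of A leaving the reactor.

D reacted = 0.381 × 384 = 146.3 mol; ν_D = −1, so ξ = 146.3/1 = 146.3 mol.
Outlet amounts (n = n₀ + ν ξ):
  D: 384 − 1(146.3) = 237.7
  B: 397 − 1(146.3) = 250.7
  A: 0 + 2(146.3) = 292.6
Total out = 781 mol; y_A = 292.6 / 781 = 0.3747.

0.375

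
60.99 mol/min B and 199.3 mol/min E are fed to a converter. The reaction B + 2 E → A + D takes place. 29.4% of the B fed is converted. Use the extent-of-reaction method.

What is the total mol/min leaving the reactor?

242 mol/min

B reacted = 0.294 × 60.99 = 17.93 mol/min; ν_B = −1, so ξ = 17.93/1 = 17.93 mol/min.
Outlet amounts (n = n₀ + ν ξ):
  B: 60.99 − 1(17.93) = 43.06
  E: 199.3 − 2(17.93) = 163.4
  A: 0 + 1(17.93) = 17.93
  D: 0 + 1(17.93) = 17.93
Total out = 43.06 + 163.4 + 17.93 + 17.93 = 242.4 mol/min.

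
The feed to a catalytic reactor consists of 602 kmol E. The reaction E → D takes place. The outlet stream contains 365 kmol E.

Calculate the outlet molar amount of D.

For E: n = n₀ − 1ξ → 365 = 602 − 1ξ, giving ξ = 237 kmol.
Outlet amounts (n = n₀ + ν ξ):
  E: 602 − 1(237) = 365
  D: 0 + 1(237) = 237

237 kmol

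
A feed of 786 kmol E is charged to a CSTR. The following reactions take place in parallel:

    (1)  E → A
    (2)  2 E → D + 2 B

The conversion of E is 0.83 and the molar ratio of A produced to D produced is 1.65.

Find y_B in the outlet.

0.371

Conversion of E: E consumed = 0.83 × 786 = 652.4 kmol = 1ξ₁ + 2ξ₂.
Selectivity: 1ξ₁ / (1ξ₂) = 1.65 → ξ₁ = 1.65 ξ₂.
Substitute: (1·1.65 + 2) ξ₂ = 652.4 → ξ₂ = 178.7 kmol, ξ₁ = 294.9 kmol.
Outlet amounts (n = n₀ + Σ ν·ξ):
  E: 786 − 1(294.9) − 2(178.7) = 133.6
  A: 0 + 1(294.9) = 294.9
  D: 0 + 1(178.7) = 178.7
  B: 0 + 2(178.7) = 357.5
Total out = 964.7 kmol; y_B = 357.5 / 964.7 = 0.3705.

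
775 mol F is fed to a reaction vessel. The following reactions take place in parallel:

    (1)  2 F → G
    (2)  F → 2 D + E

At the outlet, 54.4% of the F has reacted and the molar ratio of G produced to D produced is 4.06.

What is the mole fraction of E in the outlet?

0.0391

Conversion of F: F consumed = 0.544 × 775 = 421.6 mol = 2ξ₁ + 1ξ₂.
Selectivity: 1ξ₁ / (2ξ₂) = 4.06 → ξ₁ = 8.12 ξ₂.
Substitute: (2·8.12 + 1) ξ₂ = 421.6 → ξ₂ = 24.45 mol, ξ₁ = 198.6 mol.
Outlet amounts (n = n₀ + Σ ν·ξ):
  F: 775 − 2(198.6) − 1(24.45) = 353.4
  G: 0 + 1(198.6) = 198.6
  D: 0 + 2(24.45) = 48.91
  E: 0 + 1(24.45) = 24.45
Total out = 625.3 mol; y_E = 24.45 / 625.3 = 0.03911.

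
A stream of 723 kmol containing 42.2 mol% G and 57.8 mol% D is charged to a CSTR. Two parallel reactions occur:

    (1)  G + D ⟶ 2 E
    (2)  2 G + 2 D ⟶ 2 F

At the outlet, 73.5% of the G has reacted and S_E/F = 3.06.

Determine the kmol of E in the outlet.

Conversion of G: G consumed = 0.735 × 305.1 = 224.3 kmol = 1ξ₁ + 2ξ₂.
Selectivity: 2ξ₁ / (2ξ₂) = 3.06 → ξ₁ = 3.06 ξ₂.
Substitute: (1·3.06 + 2) ξ₂ = 224.3 → ξ₂ = 44.32 kmol, ξ₁ = 135.6 kmol.
Outlet amounts (n = n₀ + Σ ν·ξ):
  G: 305.1 − 1(135.6) − 2(44.32) = 80.85
  D: 417.9 − 1(135.6) − 2(44.32) = 193.6
  E: 0 + 2(135.6) = 271.2
  F: 0 + 2(44.32) = 88.64

271 kmol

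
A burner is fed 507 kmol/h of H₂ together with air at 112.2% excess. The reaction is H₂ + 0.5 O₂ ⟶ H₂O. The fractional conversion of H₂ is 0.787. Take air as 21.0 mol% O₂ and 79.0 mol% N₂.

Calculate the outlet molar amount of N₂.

Stoichiometric O₂ = 0.5 × 507 = 253.5 kmol/h; O₂ fed = 253.5 × 2.122 = 537.9 kmol/h.
N₂ fed = 537.9 × 79/21 = 2024 kmol/h.
Fuel reacted = 0.787 × 507 → ξ = 399 kmol/h.
Outlet (n = n₀ + ν ξ):
  H₂: 507 − 1(399) = 108
  O₂: 537.9 − 0.5(399) = 338.4
  N₂: 2024 (inert)
  H₂O: 0 + 1(399) = 399

2020 kmol/h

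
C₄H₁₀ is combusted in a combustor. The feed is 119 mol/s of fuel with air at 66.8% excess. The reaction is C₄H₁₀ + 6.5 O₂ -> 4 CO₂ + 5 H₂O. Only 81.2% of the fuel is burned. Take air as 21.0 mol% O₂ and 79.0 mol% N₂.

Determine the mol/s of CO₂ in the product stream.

387 mol/s

Stoichiometric O₂ = 6.5 × 119 = 773.5 mol/s; O₂ fed = 773.5 × 1.668 = 1290 mol/s.
N₂ fed = 1290 × 79/21 = 4854 mol/s.
Fuel reacted = 0.812 × 119 → ξ = 96.63 mol/s.
Outlet (n = n₀ + ν ξ):
  C₄H₁₀: 119 − 1(96.63) = 22.37
  O₂: 1290 − 6.5(96.63) = 662.1
  N₂: 4854 (inert)
  CO₂: 0 + 4(96.63) = 386.5
  H₂O: 0 + 5(96.63) = 483.1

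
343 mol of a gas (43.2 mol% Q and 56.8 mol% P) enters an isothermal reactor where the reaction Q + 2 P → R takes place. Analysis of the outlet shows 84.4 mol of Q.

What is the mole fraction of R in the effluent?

0.296

For Q: n = n₀ − 1ξ → 84.4 = 148.2 − 1ξ, giving ξ = 63.78 mol.
Outlet amounts (n = n₀ + ν ξ):
  Q: 148.2 − 1(63.78) = 84.4
  P: 194.8 − 2(63.78) = 67.27
  R: 0 + 1(63.78) = 63.78
Total out = 215.4 mol; y_R = 63.78 / 215.4 = 0.296.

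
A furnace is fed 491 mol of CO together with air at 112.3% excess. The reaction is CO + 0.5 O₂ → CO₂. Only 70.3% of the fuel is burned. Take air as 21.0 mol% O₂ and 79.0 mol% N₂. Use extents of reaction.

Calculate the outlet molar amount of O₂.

Stoichiometric O₂ = 0.5 × 491 = 245.5 mol; O₂ fed = 245.5 × 2.123 = 521.2 mol.
N₂ fed = 521.2 × 79/21 = 1961 mol.
Fuel reacted = 0.703 × 491 → ξ = 345.2 mol.
Outlet (n = n₀ + ν ξ):
  CO: 491 − 1(345.2) = 145.8
  O₂: 521.2 − 0.5(345.2) = 348.6
  N₂: 1961 (inert)
  CO₂: 0 + 1(345.2) = 345.2

349 mol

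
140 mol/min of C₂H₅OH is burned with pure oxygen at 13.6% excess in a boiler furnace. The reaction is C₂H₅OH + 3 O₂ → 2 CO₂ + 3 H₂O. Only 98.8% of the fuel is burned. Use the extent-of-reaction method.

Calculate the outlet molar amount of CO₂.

277 mol/min

Stoichiometric O₂ = 3 × 140 = 420 mol/min; O₂ fed = 420 × 1.136 = 477.1 mol/min.
Fuel reacted = 0.988 × 140 → ξ = 138.3 mol/min.
Outlet (n = n₀ + ν ξ):
  C₂H₅OH: 140 − 1(138.3) = 1.68
  O₂: 477.1 − 3(138.3) = 62.16
  CO₂: 0 + 2(138.3) = 276.6
  H₂O: 0 + 3(138.3) = 415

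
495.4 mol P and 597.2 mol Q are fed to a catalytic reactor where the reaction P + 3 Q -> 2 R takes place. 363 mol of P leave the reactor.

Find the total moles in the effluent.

For P: n = n₀ − 1ξ → 363 = 495.4 − 1ξ, giving ξ = 132.4 mol.
Outlet amounts (n = n₀ + ν ξ):
  P: 495.4 − 1(132.4) = 363
  Q: 597.2 − 3(132.4) = 200
  R: 0 + 2(132.4) = 264.8
Total out = 363 + 200 + 264.8 = 827.8 mol.

828 mol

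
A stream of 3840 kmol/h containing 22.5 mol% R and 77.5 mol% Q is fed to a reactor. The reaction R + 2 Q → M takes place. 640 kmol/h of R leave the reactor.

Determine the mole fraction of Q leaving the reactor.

0.745

For R: n = n₀ − 1ξ → 640 = 864 − 1ξ, giving ξ = 224 kmol/h.
Outlet amounts (n = n₀ + ν ξ):
  R: 864 − 1(224) = 640
  Q: 2976 − 2(224) = 2528
  M: 0 + 1(224) = 224
Total out = 3392 kmol/h; y_Q = 2528 / 3392 = 0.7453.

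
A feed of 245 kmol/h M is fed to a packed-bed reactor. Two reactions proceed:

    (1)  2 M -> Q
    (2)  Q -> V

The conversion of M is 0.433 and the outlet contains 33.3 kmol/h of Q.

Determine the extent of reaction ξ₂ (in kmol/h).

ξ₂ = 19.7 kmol/h

Conversion of M: M consumed = 2ξ₁ = 0.433 × 245 → ξ₁ = 53.04 kmol/h.
Q balance: n_Q = 0 + 1ξ₁ − 1ξ₂ = 33.3 → ξ₂ = (1·53.04 − 33.3)/1 = 19.74 kmol/h.
Outlet amounts (n = n₀ + Σ ν·ξ):
  M: 245 − 2(53.04) = 138.9
  Q: 0 + 1(53.04) − 1(19.74) = 33.3
  V: 0 + 1(19.74) = 19.74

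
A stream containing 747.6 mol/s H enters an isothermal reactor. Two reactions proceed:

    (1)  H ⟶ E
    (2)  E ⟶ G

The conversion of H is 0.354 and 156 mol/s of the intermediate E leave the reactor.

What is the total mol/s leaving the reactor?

748 mol/s

Conversion of H: H consumed = 1ξ₁ = 0.354 × 747.6 → ξ₁ = 264.7 mol/s.
E balance: n_E = 0 + 1ξ₁ − 1ξ₂ = 156 → ξ₂ = (1·264.7 − 156)/1 = 108.7 mol/s.
Outlet amounts (n = n₀ + Σ ν·ξ):
  H: 747.6 − 1(264.7) = 482.9
  E: 0 + 1(264.7) − 1(108.7) = 156
  G: 0 + 1(108.7) = 108.7
Total out = 482.9 + 156 + 108.7 = 747.6 mol/s.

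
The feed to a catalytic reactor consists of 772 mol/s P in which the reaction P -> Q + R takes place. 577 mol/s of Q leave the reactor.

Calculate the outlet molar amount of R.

577 mol/s

For Q: n = n₀ + 1ξ → 577 = 0 + 1ξ, giving ξ = 577 mol/s.
Outlet amounts (n = n₀ + ν ξ):
  P: 772 − 1(577) = 195
  Q: 0 + 1(577) = 577
  R: 0 + 1(577) = 577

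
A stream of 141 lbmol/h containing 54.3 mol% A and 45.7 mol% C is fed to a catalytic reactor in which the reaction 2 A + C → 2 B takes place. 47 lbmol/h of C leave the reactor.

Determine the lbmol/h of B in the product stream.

34.9 lbmol/h

For C: n = n₀ − 1ξ → 47 = 64.44 − 1ξ, giving ξ = 17.44 lbmol/h.
Outlet amounts (n = n₀ + ν ξ):
  A: 76.56 − 2(17.44) = 41.69
  C: 64.44 − 1(17.44) = 47
  B: 0 + 2(17.44) = 34.87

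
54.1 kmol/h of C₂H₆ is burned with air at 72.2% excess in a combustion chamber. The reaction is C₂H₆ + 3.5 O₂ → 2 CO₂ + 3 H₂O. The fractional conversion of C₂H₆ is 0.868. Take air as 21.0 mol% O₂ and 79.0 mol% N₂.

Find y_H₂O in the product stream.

0.0864

Stoichiometric O₂ = 3.5 × 54.1 = 189.3 kmol/h; O₂ fed = 189.3 × 1.722 = 326.1 kmol/h.
N₂ fed = 326.1 × 79/21 = 1227 kmol/h.
Fuel reacted = 0.868 × 54.1 → ξ = 46.96 kmol/h.
Outlet (n = n₀ + ν ξ):
  C₂H₆: 54.1 − 1(46.96) = 7.141
  O₂: 326.1 − 3.5(46.96) = 161.7
  N₂: 1227 (inert)
  CO₂: 0 + 2(46.96) = 93.92
  H₂O: 0 + 3(46.96) = 140.9
Total out = 1630 kmol/h; y_H₂O = 140.9 / 1630 = 0.08641.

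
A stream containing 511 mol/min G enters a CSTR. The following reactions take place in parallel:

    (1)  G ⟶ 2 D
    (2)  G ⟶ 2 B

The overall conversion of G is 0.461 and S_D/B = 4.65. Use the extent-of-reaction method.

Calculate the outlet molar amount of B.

83.4 mol/min

Conversion of G: G consumed = 0.461 × 511 = 235.6 mol/min = 1ξ₁ + 1ξ₂.
Selectivity: 2ξ₁ / (2ξ₂) = 4.65 → ξ₁ = 4.65 ξ₂.
Substitute: (1·4.65 + 1) ξ₂ = 235.6 → ξ₂ = 41.69 mol/min, ξ₁ = 193.9 mol/min.
Outlet amounts (n = n₀ + Σ ν·ξ):
  G: 511 − 1(193.9) − 1(41.69) = 275.4
  D: 0 + 2(193.9) = 387.8
  B: 0 + 2(41.69) = 83.39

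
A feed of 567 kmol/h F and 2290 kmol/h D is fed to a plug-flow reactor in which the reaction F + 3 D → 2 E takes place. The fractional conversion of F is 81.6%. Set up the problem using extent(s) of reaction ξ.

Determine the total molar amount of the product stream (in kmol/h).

F reacted = 0.816 × 567 = 462.7 kmol/h; ν_F = −1, so ξ = 462.7/1 = 462.7 kmol/h.
Outlet amounts (n = n₀ + ν ξ):
  F: 567 − 1(462.7) = 104.3
  D: 2290 − 3(462.7) = 902
  E: 0 + 2(462.7) = 925.3
Total out = 104.3 + 902 + 925.3 = 1932 kmol/h.

1930 kmol/h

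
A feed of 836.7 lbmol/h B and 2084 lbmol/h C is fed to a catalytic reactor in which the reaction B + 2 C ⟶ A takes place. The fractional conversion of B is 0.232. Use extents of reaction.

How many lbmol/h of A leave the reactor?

194 lbmol/h

B reacted = 0.232 × 836.7 = 194.1 lbmol/h; ν_B = −1, so ξ = 194.1/1 = 194.1 lbmol/h.
Outlet amounts (n = n₀ + ν ξ):
  B: 836.7 − 1(194.1) = 642.6
  C: 2084 − 2(194.1) = 1696
  A: 0 + 1(194.1) = 194.1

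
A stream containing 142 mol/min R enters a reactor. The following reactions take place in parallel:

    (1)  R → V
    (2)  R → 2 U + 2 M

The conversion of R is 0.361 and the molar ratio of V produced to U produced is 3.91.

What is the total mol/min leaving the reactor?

159 mol/min

Conversion of R: R consumed = 0.361 × 142 = 51.26 mol/min = 1ξ₁ + 1ξ₂.
Selectivity: 1ξ₁ / (2ξ₂) = 3.91 → ξ₁ = 7.82 ξ₂.
Substitute: (1·7.82 + 1) ξ₂ = 51.26 → ξ₂ = 5.812 mol/min, ξ₁ = 45.45 mol/min.
Outlet amounts (n = n₀ + Σ ν·ξ):
  R: 142 − 1(45.45) − 1(5.812) = 90.74
  V: 0 + 1(45.45) = 45.45
  U: 0 + 2(5.812) = 11.62
  M: 0 + 2(5.812) = 11.62
Total out = 90.74 + 45.45 + 11.62 + 11.62 = 159.4 mol/min.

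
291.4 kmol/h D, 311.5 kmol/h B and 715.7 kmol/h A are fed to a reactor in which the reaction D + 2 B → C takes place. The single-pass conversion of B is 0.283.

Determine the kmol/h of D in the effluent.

247 kmol/h

B reacted = 0.283 × 311.5 = 88.15 kmol/h; ν_B = −2, so ξ = 88.15/2 = 44.08 kmol/h.
Outlet amounts (n = n₀ + ν ξ):
  D: 291.4 − 1(44.08) = 247.3
  B: 311.5 − 2(44.08) = 223.3
  C: 0 + 1(44.08) = 44.08
  A: 715.7 (inert)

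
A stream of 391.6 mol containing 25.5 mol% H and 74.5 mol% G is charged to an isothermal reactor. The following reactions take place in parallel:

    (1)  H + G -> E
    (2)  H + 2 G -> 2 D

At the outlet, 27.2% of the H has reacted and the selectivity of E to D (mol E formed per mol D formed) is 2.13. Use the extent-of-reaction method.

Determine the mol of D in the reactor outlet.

Conversion of H: H consumed = 0.272 × 99.86 = 27.16 mol = 1ξ₁ + 1ξ₂.
Selectivity: 1ξ₁ / (2ξ₂) = 2.13 → ξ₁ = 4.26 ξ₂.
Substitute: (1·4.26 + 1) ξ₂ = 27.16 → ξ₂ = 5.164 mol, ξ₁ = 22 mol.
Outlet amounts (n = n₀ + Σ ν·ξ):
  H: 99.86 − 1(22) − 1(5.164) = 72.7
  G: 291.7 − 1(22) − 2(5.164) = 259.4
  E: 0 + 1(22) = 22
  D: 0 + 2(5.164) = 10.33

10.3 mol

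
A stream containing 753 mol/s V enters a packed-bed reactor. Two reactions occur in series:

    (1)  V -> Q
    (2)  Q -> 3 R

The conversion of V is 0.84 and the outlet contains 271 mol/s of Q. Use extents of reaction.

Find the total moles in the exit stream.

Conversion of V: V consumed = 1ξ₁ = 0.84 × 753 → ξ₁ = 632.5 mol/s.
Q balance: n_Q = 0 + 1ξ₁ − 1ξ₂ = 271 → ξ₂ = (1·632.5 − 271)/1 = 361.5 mol/s.
Outlet amounts (n = n₀ + Σ ν·ξ):
  V: 753 − 1(632.5) = 120.5
  Q: 0 + 1(632.5) − 1(361.5) = 271
  R: 0 + 3(361.5) = 1085
Total out = 120.5 + 271 + 1085 = 1476 mol/s.

1480 mol/s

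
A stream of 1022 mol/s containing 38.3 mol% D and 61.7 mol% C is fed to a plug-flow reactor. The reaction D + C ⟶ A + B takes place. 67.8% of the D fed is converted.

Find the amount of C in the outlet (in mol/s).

D reacted = 0.678 × 391.4 = 265.4 mol/s; ν_D = −1, so ξ = 265.4/1 = 265.4 mol/s.
Outlet amounts (n = n₀ + ν ξ):
  D: 391.4 − 1(265.4) = 126
  C: 630.6 − 1(265.4) = 365.2
  A: 0 + 1(265.4) = 265.4
  B: 0 + 1(265.4) = 265.4

365 mol/s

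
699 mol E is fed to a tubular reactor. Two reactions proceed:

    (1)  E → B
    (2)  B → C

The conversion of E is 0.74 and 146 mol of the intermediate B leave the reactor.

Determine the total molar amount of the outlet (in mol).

Conversion of E: E consumed = 1ξ₁ = 0.74 × 699 → ξ₁ = 517.3 mol.
B balance: n_B = 0 + 1ξ₁ − 1ξ₂ = 146 → ξ₂ = (1·517.3 − 146)/1 = 371.3 mol.
Outlet amounts (n = n₀ + Σ ν·ξ):
  E: 699 − 1(517.3) = 181.7
  B: 0 + 1(517.3) − 1(371.3) = 146
  C: 0 + 1(371.3) = 371.3
Total out = 181.7 + 146 + 371.3 = 699 mol.

699 mol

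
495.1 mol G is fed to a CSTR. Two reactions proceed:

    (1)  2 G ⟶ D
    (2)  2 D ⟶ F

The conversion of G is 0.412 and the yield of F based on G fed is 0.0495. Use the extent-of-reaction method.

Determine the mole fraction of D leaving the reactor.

Conversion of G: G consumed = 2ξ₁ = 0.412 × 495.1 → ξ₁ = 102 mol.
Yield of F: 1ξ₂ / 495.1 = 0.0495 → ξ₂ = 24.51 mol.
Outlet amounts (n = n₀ + Σ ν·ξ):
  G: 495.1 − 2(102) = 291.1
  D: 0 + 1(102) − 2(24.51) = 52.98
  F: 0 + 1(24.51) = 24.51
Total out = 368.6 mol; y_D = 52.98 / 368.6 = 0.1437.

0.144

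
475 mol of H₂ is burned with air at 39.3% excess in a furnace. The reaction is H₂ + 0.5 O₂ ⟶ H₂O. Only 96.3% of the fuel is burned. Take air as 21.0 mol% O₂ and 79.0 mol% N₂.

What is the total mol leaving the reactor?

1820 mol

Stoichiometric O₂ = 0.5 × 475 = 237.5 mol; O₂ fed = 237.5 × 1.393 = 330.8 mol.
N₂ fed = 330.8 × 79/21 = 1245 mol.
Fuel reacted = 0.963 × 475 → ξ = 457.4 mol.
Outlet (n = n₀ + ν ξ):
  H₂: 475 − 1(457.4) = 17.57
  O₂: 330.8 − 0.5(457.4) = 102.1
  N₂: 1245 (inert)
  H₂O: 0 + 1(457.4) = 457.4
Total out = 17.57 + 102.1 + 1245 + 457.4 = 1822 mol.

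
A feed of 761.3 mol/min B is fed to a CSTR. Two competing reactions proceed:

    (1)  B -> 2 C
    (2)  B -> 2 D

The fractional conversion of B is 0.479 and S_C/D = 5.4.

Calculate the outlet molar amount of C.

Conversion of B: B consumed = 0.479 × 761.3 = 364.7 mol/min = 1ξ₁ + 1ξ₂.
Selectivity: 2ξ₁ / (2ξ₂) = 5.4 → ξ₁ = 5.4 ξ₂.
Substitute: (1·5.4 + 1) ξ₂ = 364.7 → ξ₂ = 56.98 mol/min, ξ₁ = 307.7 mol/min.
Outlet amounts (n = n₀ + Σ ν·ξ):
  B: 761.3 − 1(307.7) − 1(56.98) = 396.6
  C: 0 + 2(307.7) = 615.4
  D: 0 + 2(56.98) = 114

615 mol/min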